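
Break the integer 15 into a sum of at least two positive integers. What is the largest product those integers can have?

Let g[k] be the best product for length k (with at least one cut). For each first piece i, the rest contributes max(k−i, g[k−i]).
g[2] = 1·max(1,0) = 1·1 = 1
g[3] = 1·max(2,1) = 1·2 = 2
g[4] = 2·max(2,1) = 2·2 = 4
g[5] = 2·max(3,2) = 2·3 = 6
g[6] = 3·max(3,2) = 3·3 = 9
g[7] = 2·max(5,6) = 2·6 = 12
g[8] = 2·max(6,9) = 2·9 = 18
g[9] = 3·max(6,9) = 3·9 = 27
g[10] = 2·max(8,18) = 2·18 = 36
g[11] = 2·max(9,27) = 2·27 = 54
g[12] = 3·max(9,27) = 3·27 = 81
g[13] = 2·max(11,54) = 2·54 = 108
g[14] = 2·max(12,81) = 2·81 = 162
g[15] = 3·max(12,81) = 3·81 = 243
One optimal split: 3 + 3 + 3 + 3 + 3; product 3·3·3·3·3 = 243.

243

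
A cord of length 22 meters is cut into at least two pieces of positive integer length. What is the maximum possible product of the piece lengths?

2916

Fill f[k] for k=2..22: at each k try every first piece i and multiply by the better of (k−i) uncut or f[k−i].
Small cases: f[2]=1, f[3]=2, f[4]=4, f[5]=6, f[6]=9, f[7]=12, f[8]=18, f[9]=27, f[10]=36, f[11]=54, f[12]=81, f[13]=108, f[14]=162, f[15]=243.
f[16] = max(1×243, 2×162, 3×108, …, 14×2, 15×1) = 324
f[17] = max(1×324, 2×243, 3×162, …, 15×2, 16×1) = 486
f[18] = max(1×486, 2×324, 3×243, …, 16×2, 17×1) = 729
f[19] = max(1×729, 2×486, 3×324, …, 17×2, 18×1) = 972
f[20] = max(1×972, 2×729, 3×486, …, 18×2, 19×1) = 1458
f[21] = max(1×1458, 2×972, 3×729, …, 19×2, 20×1) = 2187
f[22] = max(1×2187, 2×1458, 3×972, …, 20×2, 21×1) = 2916
One optimal split: 3 + 3 + 3 + 3 + 3 + 3 + 2 + 2; product 3×3×3×3×3×3×2×2 = 2916.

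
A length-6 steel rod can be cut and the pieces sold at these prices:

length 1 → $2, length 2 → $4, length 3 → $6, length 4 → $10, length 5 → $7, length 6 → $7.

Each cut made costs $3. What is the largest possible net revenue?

11

Build v[k] bottom-up: v[k] = max over allowed piece i of (p[i] + v[k−i]) − 3 per cut.
v[1] = 2
v[2] = 4
v[3] = 6
v[4] = 10
v[5] = 9  (first piece 1, then v[4]=10)
v[6] = 11  (first piece 2, then v[4]=10)
One optimal plan: pieces 4 + 2 (1 cut) → $14 − $3 = $11.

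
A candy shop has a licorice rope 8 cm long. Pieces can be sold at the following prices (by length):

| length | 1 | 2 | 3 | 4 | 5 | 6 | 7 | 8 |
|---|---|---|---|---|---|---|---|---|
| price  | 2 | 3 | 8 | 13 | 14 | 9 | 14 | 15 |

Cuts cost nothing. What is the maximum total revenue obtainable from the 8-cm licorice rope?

26

Build best[k] bottom-up: best[k] = max over allowed piece i of (p[i] + best[k−i]).
best[1] = 2
best[2] = 4  (first piece 1, then best[1]=2)
best[3] = 8
best[4] = 13
best[5] = 15  (first piece 1, then best[4]=13)
best[6] = 17  (first piece 1, then best[5]=15)
best[7] = 21  (first piece 3, then best[4]=13)
best[8] = 26  (first piece 4, then best[4]=13)
One optimal cutting: 4 + 4 → ¢13 + ¢13 = ¢26.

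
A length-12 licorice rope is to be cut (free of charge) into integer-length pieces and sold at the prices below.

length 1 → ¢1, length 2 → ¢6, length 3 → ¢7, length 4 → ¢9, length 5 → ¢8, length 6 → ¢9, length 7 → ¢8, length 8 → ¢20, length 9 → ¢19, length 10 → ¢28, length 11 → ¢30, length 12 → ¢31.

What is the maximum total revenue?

36

Build v[k] bottom-up: v[k] = max over allowed piece i of (p[i] + v[k−i]).
v[1] = 1
v[2] = max(1+1, 6+0) = 6
v[3] = max(1+6, 6+1, 7+0) = 7
v[4] = max(1+7, 6+6, 7+1, 9+0) = 12
v[5] = max(1+12, 6+7, 7+6, 9+1, 8+0) = 13
v[6] = max(1+13, 6+12, 7+7, 9+6, 8+1, 9+0) = 18
v[7] = max(1+18, 6+13, 7+12, …, 9+1, 8+0) = 19
v[8] = max(1+19, 6+18, 7+13, …, 8+1, 20+0) = 24
v[9] = max(1+24, 6+19, 7+18, …, 20+1, 19+0) = 25
v[10] = max(1+25, 6+24, 7+19, …, 19+1, 28+0) = 30
v[11] = max(1+30, 6+25, 7+24, …, 28+1, 30+0) = 31
v[12] = max(1+31, 6+30, 7+25, …, 30+1, 31+0) = 36
One optimal cutting: 2 + 2 + 2 + 2 + 2 + 2 → ¢6 + ¢6 + ¢6 + ¢6 + ¢6 + ¢6 = ¢36.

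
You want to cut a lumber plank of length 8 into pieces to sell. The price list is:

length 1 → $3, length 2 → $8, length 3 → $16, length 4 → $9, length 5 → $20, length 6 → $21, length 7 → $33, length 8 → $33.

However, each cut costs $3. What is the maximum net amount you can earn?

34

Let net[k] be the best obtainable value from length k. For each k, try every first piece i and keep the best of price[i] + net[k−i] minus the 3 cut fee when i<k.
net[1] = 3
net[2] = 8
net[3] = 16
net[4] = 16  (first piece 1, then net[3]=16)
net[5] = 21  (first piece 2, then net[3]=16)
net[6] = 29  (first piece 3, then net[3]=16)
net[7] = 33
net[8] = 34  (first piece 2, then net[6]=29)
One optimal plan: pieces 3 + 3 + 2 (2 cuts) → $40 − $6 = $34.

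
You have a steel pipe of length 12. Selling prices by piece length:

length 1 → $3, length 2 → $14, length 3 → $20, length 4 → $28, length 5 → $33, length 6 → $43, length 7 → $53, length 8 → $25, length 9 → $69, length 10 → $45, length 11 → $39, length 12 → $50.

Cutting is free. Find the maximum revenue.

Build best[k] bottom-up: best[k] = max over allowed piece i of (p[i] + best[k−i]).
best[1] = 3
best[2] = max(3+3, 14+0) = 14
best[3] = max(3+14, 14+3, 20+0) = 20
best[4] = max(3+20, 14+14, 20+3, 28+0) = 28
best[5] = max(3+28, 14+20, 20+14, 28+3, 33+0) = 34
best[6] = max(3+34, 14+28, 20+20, 28+14, 33+3, 43+0) = 43
best[7] = max(3+43, 14+34, 20+28, …, 43+3, 53+0) = 53
best[8] = max(3+53, 14+43, 20+34, …, 53+3, 25+0) = 57
best[9] = max(3+57, 14+53, 20+43, …, 25+3, 69+0) = 69
best[10] = max(3+69, 14+57, 20+53, …, 69+3, 45+0) = 73
best[11] = max(3+73, 14+69, 20+57, …, 45+3, 39+0) = 83
best[12] = max(3+83, 14+73, 20+69, …, 39+3, 50+0) = 89
One optimal cutting: 9 + 3 → $69 + $20 = $89.

89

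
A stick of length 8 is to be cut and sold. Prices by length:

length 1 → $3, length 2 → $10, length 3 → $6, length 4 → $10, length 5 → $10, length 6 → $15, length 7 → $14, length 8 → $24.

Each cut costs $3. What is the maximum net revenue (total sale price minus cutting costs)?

Build r[k] bottom-up: r[k] = max over allowed piece i of (p[i] + r[k−i]) − 3 per cut.
r[1] = 3
r[2] = max(3+3-3, 10+0) = 10
r[3] = max(3+10-3, 10+3-3, 6+0) = 10
r[4] = max(3+10-3, 10+10-3, 6+3-3, 10+0) = 17
r[5] = max(3+17-3, 10+10-3, 6+10-3, 10+3-3, 10+0) = 17
r[6] = max(3+17-3, 10+17-3, 6+10-3, 10+10-3, 10+3-3, 15+0) = 24
r[7] = max(3+24-3, 10+17-3, 6+17-3, …, 15+3-3, 14+0) = 24
r[8] = max(3+24-3, 10+24-3, 6+17-3, …, 14+3-3, 24+0) = 31
One optimal plan: pieces 2 + 2 + 2 + 2 (3 cuts) → $40 − $9 = $31.

31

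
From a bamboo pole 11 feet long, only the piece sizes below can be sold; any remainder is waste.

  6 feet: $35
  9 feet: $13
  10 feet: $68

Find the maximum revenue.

Consider every possible first cut. best[k] is the best of p[i]+best[k−i] over all sellable i≤k.
best[1] = 0
best[2] = 0
best[3] = 0
best[4] = 0
best[5] = 0
best[6] = 35
best[7] = 35
best[8] = 35
best[9] = max(35+0, 13+0) = 35
best[10] = max(35+0, 13+0, 68+0) = 68
best[11] = max(35+0, 13+0, 68+0) = 68
One optimal cutting: pieces 10 with 1 foot of scrap → $68.

68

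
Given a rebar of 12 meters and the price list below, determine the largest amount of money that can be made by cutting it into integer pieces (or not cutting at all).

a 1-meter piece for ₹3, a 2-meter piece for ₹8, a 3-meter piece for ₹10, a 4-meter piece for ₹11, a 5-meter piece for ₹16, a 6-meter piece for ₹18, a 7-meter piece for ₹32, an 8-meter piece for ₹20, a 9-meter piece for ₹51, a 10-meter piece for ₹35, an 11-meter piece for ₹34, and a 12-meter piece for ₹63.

63

Let v[k] be the best obtainable value from length k. For each k, try every first piece i and keep the best of price[i] + v[k−i].
v[1] = 3
v[2] = max(3+3, 8+0) = 8
v[3] = max(3+8, 8+3, 10+0) = 11
v[4] = max(3+11, 8+8, 10+3, 11+0) = 16
v[5] = max(3+16, 8+11, 10+8, 11+3, 16+0) = 19
v[6] = max(3+19, 8+16, 10+11, 11+8, 16+3, 18+0) = 24
v[7] = max(3+24, 8+19, 10+16, …, 18+3, 32+0) = 32
v[8] = max(3+32, 8+24, 10+19, …, 32+3, 20+0) = 35
v[9] = max(3+35, 8+32, 10+24, …, 20+3, 51+0) = 51
v[10] = max(3+51, 8+35, 10+32, …, 51+3, 35+0) = 54
v[11] = max(3+54, 8+51, 10+35, …, 35+3, 34+0) = 59
v[12] = max(3+59, 8+54, 10+51, …, 34+3, 63+0) = 63
Best is to sell the whole 12-meter piece uncut for ₹63.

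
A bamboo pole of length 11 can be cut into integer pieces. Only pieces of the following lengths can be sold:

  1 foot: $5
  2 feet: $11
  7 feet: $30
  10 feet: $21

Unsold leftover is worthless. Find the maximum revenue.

60

Let f[k] be the best obtainable value from length k. For each k, try every first piece i and keep the best of price[i] + f[k−i].
f[1] = 5
f[2] = max(5+5, 11+0) = 11
f[3] = max(5+11, 11+5) = 16
f[4] = max(5+16, 11+11) = 22
f[5] = max(5+22, 11+16) = 27
f[6] = max(5+27, 11+22) = 33
f[7] = max(5+33, 11+27, 30+0) = 38
f[8] = max(5+38, 11+33, 30+5) = 44
f[9] = max(5+44, 11+38, 30+11) = 49
f[10] = max(5+49, 11+44, 30+16, 21+0) = 55
f[11] = max(5+55, 11+49, 30+22, 21+5) = 60
One optimal cutting: 2 + 2 + 2 + 2 + 2 + 1 → $60.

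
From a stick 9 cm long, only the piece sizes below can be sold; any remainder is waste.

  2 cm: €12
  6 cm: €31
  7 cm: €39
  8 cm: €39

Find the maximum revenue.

Let f[k] be the best obtainable value from length k. For each k, try every first piece i and keep the best of price[i] + f[k−i].
f[1] = 0
f[2] = 12
f[3] = 12
f[4] = 24  (first piece 2, then f[2]=12)
f[5] = 24
f[6] = 36  (first piece 2, then f[4]=24)
f[7] = 39
f[8] = 48  (first piece 2, then f[6]=36)
f[9] = 51  (first piece 2, then f[7]=39)
One optimal cutting: 7 + 2 → €51.

51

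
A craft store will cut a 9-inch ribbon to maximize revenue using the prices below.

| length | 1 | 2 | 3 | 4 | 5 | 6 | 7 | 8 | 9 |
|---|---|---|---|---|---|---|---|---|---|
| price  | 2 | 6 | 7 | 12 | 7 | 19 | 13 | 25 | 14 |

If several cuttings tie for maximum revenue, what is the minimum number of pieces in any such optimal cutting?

Consider every possible first cut. r[k] is the best of p[i]+r[k−i] over all sellable i≤k.
r[1] = 2
r[2] = 6
r[3] = 8  (first piece 1, then r[2]=6)
r[4] = 12  (first piece 2, then r[2]=6)
r[5] = 14  (first piece 1, then r[4]=12)
r[6] = 19
r[7] = 21  (first piece 1, then r[6]=19)
r[8] = 25  (first piece 2, then r[6]=19)
r[9] = 27  (first piece 1, then r[8]=25)
Maximum revenue is ¢27.
Now minimize piece count subject to staying optimal: for each k, pieces[k] = 1 + min over i with p[i]+r[k−i]=r[k] of pieces[k−i].
pieces[6] = 1
pieces[7] = 2
pieces[8] = 1
pieces[9] = 2

2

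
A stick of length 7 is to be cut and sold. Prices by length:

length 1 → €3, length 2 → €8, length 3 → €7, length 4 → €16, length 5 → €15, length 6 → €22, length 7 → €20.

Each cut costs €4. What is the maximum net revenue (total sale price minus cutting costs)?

21

Build v[k] bottom-up: v[k] = max over allowed piece i of (p[i] + v[k−i]) − 4 per cut.
v[1] = 3
v[2] = max(3+3-4, 8+0) = 8
v[3] = max(3+8-4, 8+3-4, 7+0) = 7
v[4] = max(3+7-4, 8+8-4, 7+3-4, 16+0) = 16
v[5] = max(3+16-4, 8+7-4, 7+8-4, 16+3-4, 15+0) = 15
v[6] = max(3+15-4, 8+16-4, 7+7-4, 16+8-4, 15+3-4, 22+0) = 22
v[7] = max(3+22-4, 8+15-4, 7+16-4, …, 22+3-4, 20+0) = 21
One optimal plan: pieces 6 + 1 (1 cut) → €25 − €4 = €21.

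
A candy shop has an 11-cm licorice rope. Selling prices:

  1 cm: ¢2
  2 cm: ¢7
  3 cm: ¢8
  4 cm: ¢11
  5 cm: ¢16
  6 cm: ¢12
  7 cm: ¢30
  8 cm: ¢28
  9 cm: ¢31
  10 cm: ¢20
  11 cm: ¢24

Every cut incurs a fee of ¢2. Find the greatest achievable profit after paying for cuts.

40

Consider every possible first cut. r[k] is the best of p[i]+r[k−i] over all sellable i≤k, charging 2 whenever i<k.
r[1] = 2
r[2] = max(2+2-2, 7+0) = 7
r[3] = max(2+7-2, 7+2-2, 8+0) = 8
r[4] = max(2+8-2, 7+7-2, 8+2-2, 11+0) = 12
r[5] = max(2+12-2, 7+8-2, 8+7-2, 11+2-2, 16+0) = 16
r[6] = max(2+16-2, 7+12-2, 8+8-2, 11+7-2, 16+2-2, 12+0) = 17
r[7] = max(2+17-2, 7+16-2, 8+12-2, …, 12+2-2, 30+0) = 30
r[8] = max(2+30-2, 7+17-2, 8+16-2, …, 30+2-2, 28+0) = 30
r[9] = max(2+30-2, 7+30-2, 8+17-2, …, 28+2-2, 31+0) = 35
r[10] = max(2+35-2, 7+30-2, 8+30-2, …, 31+2-2, 20+0) = 36
r[11] = max(2+36-2, 7+35-2, 8+30-2, …, 20+2-2, 24+0) = 40
One optimal plan: pieces 7 + 2 + 2 (2 cuts) → ¢44 − ¢4 = ¢40.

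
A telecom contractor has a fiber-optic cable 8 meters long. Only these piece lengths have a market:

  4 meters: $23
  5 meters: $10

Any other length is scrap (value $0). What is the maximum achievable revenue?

Let best[k] be the best obtainable value from length k. For each k, try every first piece i and keep the best of price[i] + best[k−i].
best[1] = 0
best[2] = 0
best[3] = 0
best[4] = 23
best[5] = 23
best[6] = 23
best[7] = 23
best[8] = 46  (first piece 4, then best[4]=23)
One optimal cutting: 4 + 4 → $46.

46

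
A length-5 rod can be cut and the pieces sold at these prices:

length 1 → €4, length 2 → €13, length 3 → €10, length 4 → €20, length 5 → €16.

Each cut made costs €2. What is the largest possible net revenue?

26

Consider every possible first cut. v[k] is the best of p[i]+v[k−i] over all sellable i≤k, charging 2 whenever i<k.
v[1] = 4
v[2] = 13
v[3] = 15  (first piece 1, then v[2]=13)
v[4] = 24  (first piece 2, then v[2]=13)
v[5] = 26  (first piece 1, then v[4]=24)
One optimal plan: pieces 2 + 2 + 1 (2 cuts) → €30 − €4 = €26.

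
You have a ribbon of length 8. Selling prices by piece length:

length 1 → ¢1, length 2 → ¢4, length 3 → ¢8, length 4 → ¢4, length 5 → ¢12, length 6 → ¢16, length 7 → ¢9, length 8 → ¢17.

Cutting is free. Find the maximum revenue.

Consider every possible first cut. r[k] is the best of p[i]+r[k−i] over all sellable i≤k.
r[1] = 1
r[2] = max(1+1, 4+0) = 4
r[3] = max(1+4, 4+1, 8+0) = 8
r[4] = max(1+8, 4+4, 8+1, 4+0) = 9
r[5] = max(1+9, 4+8, 8+4, 4+1, 12+0) = 12
r[6] = max(1+12, 4+9, 8+8, 4+4, 12+1, 16+0) = 16
r[7] = max(1+16, 4+12, 8+9, …, 16+1, 9+0) = 17
r[8] = max(1+17, 4+16, 8+12, …, 9+1, 17+0) = 20
One optimal cutting: 3 + 3 + 2 → ¢8 + ¢8 + ¢4 = ¢20.

20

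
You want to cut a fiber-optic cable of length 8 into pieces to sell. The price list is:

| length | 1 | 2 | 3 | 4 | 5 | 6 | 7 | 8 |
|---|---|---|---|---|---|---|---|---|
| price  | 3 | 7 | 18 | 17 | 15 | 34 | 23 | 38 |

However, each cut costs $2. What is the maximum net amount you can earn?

39

Consider every possible first cut. r[k] is the best of p[i]+r[k−i] over all sellable i≤k, charging 2 whenever i<k.
r[1] = 3
r[2] = 7
r[3] = 18
r[4] = 19  (first piece 1, then r[3]=18)
r[5] = 23  (first piece 2, then r[3]=18)
r[6] = 34  (first piece 3, then r[3]=18)
r[7] = 35  (first piece 1, then r[6]=34)
r[8] = 39  (first piece 2, then r[6]=34)
One optimal plan: pieces 3 + 3 + 2 (2 cuts) → $43 − $4 = $39.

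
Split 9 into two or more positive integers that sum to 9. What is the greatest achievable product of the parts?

27

Define P[k] = max over 1≤i<k of i · max(k−i, P[k−i]); the inner max lets the remainder stay uncut if that's better.
Small cases: P[2]=1, P[3]=2, P[4]=4.
P[5] = 2×max(3,2) = 2×3 = 6
P[6] = 3×max(3,2) = 3×3 = 9
P[7] = 2×max(5,6) = 2×6 = 12
P[8] = 2×max(6,9) = 2×9 = 18
P[9] = 3×max(6,9) = 3×9 = 27
One optimal split: 3 + 3 + 3; product 3×3×3 = 27.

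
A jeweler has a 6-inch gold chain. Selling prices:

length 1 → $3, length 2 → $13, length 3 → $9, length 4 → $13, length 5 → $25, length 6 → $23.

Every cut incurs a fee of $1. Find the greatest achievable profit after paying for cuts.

Consider every possible first cut. r[k] is the best of p[i]+r[k−i] over all sellable i≤k, charging 1 whenever i<k.
r[1] = 3
r[2] = 13
r[3] = 15  (first piece 1, then r[2]=13)
r[4] = 25  (first piece 2, then r[2]=13)
r[5] = 27  (first piece 1, then r[4]=25)
r[6] = 37  (first piece 2, then r[4]=25)
One optimal plan: pieces 2 + 2 + 2 (2 cuts) → $39 − $2 = $37.

37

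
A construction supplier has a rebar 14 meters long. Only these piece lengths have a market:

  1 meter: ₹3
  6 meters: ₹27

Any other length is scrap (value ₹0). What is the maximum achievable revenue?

60

Consider every possible first cut. best[k] is the best of p[i]+best[k−i] over all sellable i≤k.
best[1] = 3
best[2] = 6  (first piece 1, then best[1]=3)
best[3] = 9  (first piece 1, then best[2]=6)
best[4] = 12  (first piece 1, then best[3]=9)
best[5] = 15  (first piece 1, then best[4]=12)
best[6] = max(3+15, 27+0) = 27
best[7] = max(3+27, 27+3) = 30
best[8] = max(3+30, 27+6) = 33
best[9] = max(3+33, 27+9) = 36
best[10] = max(3+36, 27+12) = 39
best[11] = max(3+39, 27+15) = 42
best[12] = max(3+42, 27+27) = 54
best[13] = max(3+54, 27+30) = 57
best[14] = max(3+57, 27+33) = 60
One optimal cutting: 6 + 6 + 1 + 1 → ₹60.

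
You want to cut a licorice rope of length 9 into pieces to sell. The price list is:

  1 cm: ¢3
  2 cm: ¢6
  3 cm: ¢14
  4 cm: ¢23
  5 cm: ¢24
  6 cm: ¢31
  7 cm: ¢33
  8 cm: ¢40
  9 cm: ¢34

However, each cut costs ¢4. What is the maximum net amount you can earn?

Consider every possible first cut. r[k] is the best of p[i]+r[k−i] over all sellable i≤k, charging 4 whenever i<k.
r[1] = 3
r[2] = 6
r[3] = 14
r[4] = 23
r[5] = 24
r[6] = 31
r[7] = 33  (first piece 3, then r[4]=23)
r[8] = 42  (first piece 4, then r[4]=23)
r[9] = 43  (first piece 4, then r[5]=24)
One optimal plan: pieces 5 + 4 (1 cut) → ¢47 − ¢4 = ¢43.

43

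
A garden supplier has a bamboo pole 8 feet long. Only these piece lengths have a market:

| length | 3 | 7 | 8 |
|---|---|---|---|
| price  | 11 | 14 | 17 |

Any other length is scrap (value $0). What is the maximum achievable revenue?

22

Build f[k] bottom-up: f[k] = max over allowed piece i of (p[i] + f[k−i]).
f[1] = 0
f[2] = 0
f[3] = 11
f[4] = 11
f[5] = 11
f[6] = 22  (first piece 3, then f[3]=11)
f[7] = max(11+11, 14+0) = 22
f[8] = max(11+11, 14+0, 17+0) = 22
One optimal cutting: pieces 3 + 3 with 2 feet of scrap → $22.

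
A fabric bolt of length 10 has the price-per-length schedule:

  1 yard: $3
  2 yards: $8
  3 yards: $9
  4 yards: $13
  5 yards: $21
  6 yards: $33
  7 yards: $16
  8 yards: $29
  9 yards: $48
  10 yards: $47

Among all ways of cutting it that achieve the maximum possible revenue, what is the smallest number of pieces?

Build r[k] bottom-up: r[k] = max over allowed piece i of (p[i] + r[k−i]).
r[1] = 3
r[2] = max(3+3, 8+0) = 8
r[3] = max(3+8, 8+3, 9+0) = 11
r[4] = max(3+11, 8+8, 9+3, 13+0) = 16
r[5] = max(3+16, 8+11, 9+8, 13+3, 21+0) = 21
r[6] = max(3+21, 8+16, 9+11, 13+8, 21+3, 33+0) = 33
r[7] = max(3+33, 8+21, 9+16, …, 33+3, 16+0) = 36
r[8] = max(3+36, 8+33, 9+21, …, 16+3, 29+0) = 41
r[9] = max(3+41, 8+36, 9+33, …, 29+3, 48+0) = 48
r[10] = max(3+48, 8+41, 9+36, …, 48+3, 47+0) = 51
Maximum revenue is $51.
Now minimize piece count subject to staying optimal: for each k, pieces[k] = 1 + min over i with p[i]+r[k−i]=r[k] of pieces[k−i].
pieces[7] = 2
pieces[8] = 2
pieces[9] = 1
pieces[10] = 2

2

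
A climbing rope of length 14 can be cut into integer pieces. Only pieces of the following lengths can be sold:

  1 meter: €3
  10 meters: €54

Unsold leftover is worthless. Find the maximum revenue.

Consider every possible first cut. best[k] is the best of p[i]+best[k−i] over all sellable i≤k.
best[1] = 3
best[2] = 6  (first piece 1, then best[1]=3)
best[3] = 9  (first piece 1, then best[2]=6)
best[4] = 12  (first piece 1, then best[3]=9)
best[5] = 15  (first piece 1, then best[4]=12)
best[6] = 18  (first piece 1, then best[5]=15)
best[7] = 21  (first piece 1, then best[6]=18)
best[8] = 24  (first piece 1, then best[7]=21)
best[9] = 27  (first piece 1, then best[8]=24)
best[10] = 54
best[11] = 57  (first piece 1, then best[10]=54)
best[12] = 60  (first piece 1, then best[11]=57)
best[13] = 63  (first piece 1, then best[12]=60)
best[14] = 66  (first piece 1, then best[13]=63)
One optimal cutting: 10 + 1 + 1 + 1 + 1 → €66.

66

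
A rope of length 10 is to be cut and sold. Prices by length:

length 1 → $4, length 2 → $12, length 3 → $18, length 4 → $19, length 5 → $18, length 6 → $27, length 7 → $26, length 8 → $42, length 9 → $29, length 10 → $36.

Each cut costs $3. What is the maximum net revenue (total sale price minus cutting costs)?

51

Build r[k] bottom-up: r[k] = max over allowed piece i of (p[i] + r[k−i]) − 3 per cut.
r[1] = 4
r[2] = max(4+4-3, 12+0) = 12
r[3] = max(4+12-3, 12+4-3, 18+0) = 18
r[4] = max(4+18-3, 12+12-3, 18+4-3, 19+0) = 21
r[5] = max(4+21-3, 12+18-3, 18+12-3, 19+4-3, 18+0) = 27
r[6] = max(4+27-3, 12+21-3, 18+18-3, 19+12-3, 18+4-3, 27+0) = 33
r[7] = max(4+33-3, 12+27-3, 18+21-3, …, 27+4-3, 26+0) = 36
r[8] = max(4+36-3, 12+33-3, 18+27-3, …, 26+4-3, 42+0) = 42
r[9] = max(4+42-3, 12+36-3, 18+33-3, …, 42+4-3, 29+0) = 48
r[10] = max(4+48-3, 12+42-3, 18+36-3, …, 29+4-3, 36+0) = 51
One optimal plan: pieces 3 + 3 + 2 + 2 (3 cuts) → $60 − $9 = $51.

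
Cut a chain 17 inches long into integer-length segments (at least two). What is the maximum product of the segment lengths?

486

Let f[k] be the best product for length k (with at least one cut). For each first piece i, the rest contributes max(k−i, f[k−i]).
f[2] = 1*max(1,0) = 1*1 = 1
f[3] = max(1*2, 2*1) = 2
f[4] = max(1*3, 2*2, 3*1) = 4
f[5] = max(1*4, 2*3, 3*2, 4*1) = 6
f[6] = max(1*6, 2*4, 3*3, 4*2, 5*1) = 9
f[7] = max(1*9, 2*6, 3*4, 4*3, 5*2, 6*1) = 12
f[8] = max(1*12, 2*9, 3*6, …, 6*2, 7*1) = 18
f[9] = max(1*18, 2*12, 3*9, …, 7*2, 8*1) = 27
f[10] = max(1*27, 2*18, 3*12, …, 8*2, 9*1) = 36
f[11] = max(1*36, 2*27, 3*18, …, 9*2, 10*1) = 54
f[12] = max(1*54, 2*36, 3*27, …, 10*2, 11*1) = 81
f[13] = max(1*81, 2*54, 3*36, …, 11*2, 12*1) = 108
f[14] = max(1*108, 2*81, 3*54, …, 12*2, 13*1) = 162
f[15] = max(1*162, 2*108, 3*81, …, 13*2, 14*1) = 243
f[16] = max(1*243, 2*162, 3*108, …, 14*2, 15*1) = 324
f[17] = max(1*324, 2*243, 3*162, …, 15*2, 16*1) = 486
One optimal split: 3 + 3 + 3 + 3 + 3 + 2; product 3*3*3*3*3*2 = 486.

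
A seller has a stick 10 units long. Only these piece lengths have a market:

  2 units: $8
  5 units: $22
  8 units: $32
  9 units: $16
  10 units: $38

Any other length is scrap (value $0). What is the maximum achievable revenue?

Let r[k] be the best obtainable value from length k. For each k, try every first piece i and keep the best of price[i] + r[k−i].
r[1] = 0
r[2] = 8
r[3] = 8
r[4] = 16  (first piece 2, then r[2]=8)
r[5] = 22
r[6] = 24  (first piece 2, then r[4]=16)
r[7] = 30  (first piece 2, then r[5]=22)
r[8] = 32  (first piece 2, then r[6]=24)
r[9] = 38  (first piece 2, then r[7]=30)
r[10] = 44  (first piece 5, then r[5]=22)
One optimal cutting: 5 + 5 → $44.

44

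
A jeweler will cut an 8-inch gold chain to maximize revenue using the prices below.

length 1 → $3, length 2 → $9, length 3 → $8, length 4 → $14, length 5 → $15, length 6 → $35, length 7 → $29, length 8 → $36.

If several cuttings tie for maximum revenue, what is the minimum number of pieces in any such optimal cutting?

2

Consider every possible first cut. r[k] is the best of p[i]+r[k−i] over all sellable i≤k.
r[1] = 3
r[2] = 9
r[3] = 12  (first piece 1, then r[2]=9)
r[4] = 18  (first piece 2, then r[2]=9)
r[5] = 21  (first piece 1, then r[4]=18)
r[6] = 35
r[7] = 38  (first piece 1, then r[6]=35)
r[8] = 44  (first piece 2, then r[6]=35)
Maximum revenue is $44.
Now minimize piece count subject to staying optimal: for each k, pieces[k] = 1 + min over i with p[i]+r[k−i]=r[k] of pieces[k−i].
pieces[5] = 3
pieces[6] = 1
pieces[7] = 2
pieces[8] = 2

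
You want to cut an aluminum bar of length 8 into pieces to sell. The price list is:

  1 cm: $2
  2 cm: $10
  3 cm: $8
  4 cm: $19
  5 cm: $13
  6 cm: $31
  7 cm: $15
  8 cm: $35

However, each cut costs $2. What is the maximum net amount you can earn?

39

Let v[k] be the best obtainable value from length k. For each k, try every first piece i and keep the best of price[i] + v[k−i] minus the 2 cut fee when i<k.
v[1] = 2
v[2] = max(2+2-2, 10+0) = 10
v[3] = max(2+10-2, 10+2-2, 8+0) = 10
v[4] = max(2+10-2, 10+10-2, 8+2-2, 19+0) = 19
v[5] = max(2+19-2, 10+10-2, 8+10-2, 19+2-2, 13+0) = 19
v[6] = max(2+19-2, 10+19-2, 8+10-2, 19+10-2, 13+2-2, 31+0) = 31
v[7] = max(2+31-2, 10+19-2, 8+19-2, …, 31+2-2, 15+0) = 31
v[8] = max(2+31-2, 10+31-2, 8+19-2, …, 15+2-2, 35+0) = 39
One optimal plan: pieces 6 + 2 (1 cut) → $41 − $2 = $39.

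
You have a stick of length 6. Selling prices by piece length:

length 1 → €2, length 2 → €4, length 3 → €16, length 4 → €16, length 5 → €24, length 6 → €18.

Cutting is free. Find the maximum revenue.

Build r[k] bottom-up: r[k] = max over allowed piece i of (p[i] + r[k−i]).
r[1] = 2
r[2] = 4  (first piece 1, then r[1]=2)
r[3] = 16
r[4] = 18  (first piece 1, then r[3]=16)
r[5] = 24
r[6] = 32  (first piece 3, then r[3]=16)
One optimal cutting: 3 + 3 → €16 + €16 = €32.

32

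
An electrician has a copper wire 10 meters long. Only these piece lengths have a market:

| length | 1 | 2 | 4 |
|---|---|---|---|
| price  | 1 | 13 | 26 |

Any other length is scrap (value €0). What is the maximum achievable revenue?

Let best[k] be the best obtainable value from length k. For each k, try every first piece i and keep the best of price[i] + best[k−i].
best[1] = 1
best[2] = max(1+1, 13+0) = 13
best[3] = max(1+13, 13+1) = 14
best[4] = max(1+14, 13+13, 26+0) = 26
best[5] = max(1+26, 13+14, 26+1) = 27
best[6] = max(1+27, 13+26, 26+13) = 39
best[7] = max(1+39, 13+27, 26+14) = 40
best[8] = max(1+40, 13+39, 26+26) = 52
best[9] = max(1+52, 13+40, 26+27) = 53
best[10] = max(1+53, 13+52, 26+39) = 65
One optimal cutting: 2 + 2 + 2 + 2 + 2 → €65.

65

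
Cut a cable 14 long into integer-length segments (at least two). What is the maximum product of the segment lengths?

162

Let P[k] be the best product for length k (with at least one cut). For each first piece i, the rest contributes max(k−i, P[k−i]).
Small cases: P[2]=1, P[3]=2, P[4]=4, P[5]=6, P[6]=9, P[7]=12, P[8]=18.
P[9] = max(1·18, 2·12, 3·9, …, 7·2, 8·1) = 27
P[10] = max(1·27, 2·18, 3·12, …, 8·2, 9·1) = 36
P[11] = max(1·36, 2·27, 3·18, …, 9·2, 10·1) = 54
P[12] = max(1·54, 2·36, 3·27, …, 10·2, 11·1) = 81
P[13] = max(1·81, 2·54, 3·36, …, 11·2, 12·1) = 108
P[14] = max(1·108, 2·81, 3·54, …, 12·2, 13·1) = 162
One optimal split: 3 + 3 + 3 + 3 + 2; product 3·3·3·3·2 = 162.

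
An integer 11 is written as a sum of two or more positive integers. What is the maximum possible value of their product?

54

Let f[k] be the best product for length k (with at least one cut). For each first piece i, the rest contributes max(k−i, f[k−i]).
Small cases: f[2]=1, f[3]=2.
f[4] = 2·max(2,1) = 2·2 = 4
f[5] = 2·max(3,2) = 2·3 = 6
f[6] = 3·max(3,2) = 3·3 = 9
f[7] = 2·max(5,6) = 2·6 = 12
f[8] = 2·max(6,9) = 2·9 = 18
f[9] = 3·max(6,9) = 3·9 = 27
f[10] = 2·max(8,18) = 2·18 = 36
f[11] = 2·max(9,27) = 2·27 = 54
One optimal split: 3 + 3 + 3 + 2; product 3·3·3·2 = 54.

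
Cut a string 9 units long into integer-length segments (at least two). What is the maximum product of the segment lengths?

27

Define g[k] = max over 1≤i<k of i · max(k−i, g[k−i]); the inner max lets the remainder stay uncut if that's better.
g[2] = 1×max(1,0) = 1×1 = 1
g[3] = 1×max(2,1) = 1×2 = 2
g[4] = 2×max(2,1) = 2×2 = 4
g[5] = 2×max(3,2) = 2×3 = 6
g[6] = 3×max(3,2) = 3×3 = 9
g[7] = 2×max(5,6) = 2×6 = 12
g[8] = 2×max(6,9) = 2×9 = 18
g[9] = 3×max(6,9) = 3×9 = 27
One optimal split: 3 + 3 + 3; product 3×3×3 = 27.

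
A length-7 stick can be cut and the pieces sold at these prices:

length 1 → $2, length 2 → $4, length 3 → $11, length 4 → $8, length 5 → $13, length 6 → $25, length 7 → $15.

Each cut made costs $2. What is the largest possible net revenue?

25

Consider every possible first cut. net[k] is the best of p[i]+net[k−i] over all sellable i≤k, charging 2 whenever i<k.
net[1] = 2
net[2] = 4
net[3] = 11
net[4] = 11  (first piece 1, then net[3]=11)
net[5] = 13  (first piece 2, then net[3]=11)
net[6] = 25
net[7] = 25  (first piece 1, then net[6]=25)
One optimal plan: pieces 6 + 1 (1 cut) → $27 − $2 = $25.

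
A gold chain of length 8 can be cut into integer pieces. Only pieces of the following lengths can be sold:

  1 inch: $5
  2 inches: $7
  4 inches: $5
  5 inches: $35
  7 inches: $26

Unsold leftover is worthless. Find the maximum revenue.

Consider every possible first cut. best[k] is the best of p[i]+best[k−i] over all sellable i≤k.
best[1] = 5
best[2] = max(5+5, 7+0) = 10
best[3] = max(5+10, 7+5) = 15
best[4] = max(5+15, 7+10, 5+0) = 20
best[5] = max(5+20, 7+15, 5+5, 35+0) = 35
best[6] = max(5+35, 7+20, 5+10, 35+5) = 40
best[7] = max(5+40, 7+35, 5+15, 35+10, 26+0) = 45
best[8] = max(5+45, 7+40, 5+20, 35+15, 26+5) = 50
One optimal cutting: 5 + 1 + 1 + 1 → $50.

50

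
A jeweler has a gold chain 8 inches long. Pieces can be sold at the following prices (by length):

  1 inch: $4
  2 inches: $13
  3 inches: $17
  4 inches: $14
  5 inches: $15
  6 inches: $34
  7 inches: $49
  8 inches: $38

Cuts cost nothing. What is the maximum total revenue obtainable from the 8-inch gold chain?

53

Build best[k] bottom-up: best[k] = max over allowed piece i of (p[i] + best[k−i]).
best[1] = 4
best[2] = 13
best[3] = 17  (first piece 1, then best[2]=13)
best[4] = 26  (first piece 2, then best[2]=13)
best[5] = 30  (first piece 1, then best[4]=26)
best[6] = 39  (first piece 2, then best[4]=26)
best[7] = 49
best[8] = 53  (first piece 1, then best[7]=49)
One optimal cutting: 7 + 1 → $49 + $4 = $53.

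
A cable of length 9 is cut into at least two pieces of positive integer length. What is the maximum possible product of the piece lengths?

Define m[k] = max over 1≤i<k of i · max(k−i, m[k−i]); the inner max lets the remainder stay uncut if that's better.
m[2] = 1×max(1,0) = 1×1 = 1
m[3] = 1×max(2,1) = 1×2 = 2
m[4] = 2×max(2,1) = 2×2 = 4
m[5] = 2×max(3,2) = 2×3 = 6
m[6] = 3×max(3,2) = 3×3 = 9
m[7] = 2×max(5,6) = 2×6 = 12
m[8] = 2×max(6,9) = 2×9 = 18
m[9] = 3×max(6,9) = 3×9 = 27
One optimal split: 3 + 3 + 3; product 3×3×3 = 27.

27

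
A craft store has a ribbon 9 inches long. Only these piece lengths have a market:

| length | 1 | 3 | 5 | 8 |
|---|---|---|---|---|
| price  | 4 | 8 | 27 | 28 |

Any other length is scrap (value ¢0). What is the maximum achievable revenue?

43

Build r[k] bottom-up: r[k] = max over allowed piece i of (p[i] + r[k−i]).
r[1] = 4
r[2] = 8  (first piece 1, then r[1]=4)
r[3] = max(4+8, 8+0) = 12
r[4] = max(4+12, 8+4) = 16
r[5] = max(4+16, 8+8, 27+0) = 27
r[6] = max(4+27, 8+12, 27+4) = 31
r[7] = max(4+31, 8+16, 27+8) = 35
r[8] = max(4+35, 8+27, 27+12, 28+0) = 39
r[9] = max(4+39, 8+31, 27+16, 28+4) = 43
One optimal cutting: 5 + 1 + 1 + 1 + 1 → ¢43.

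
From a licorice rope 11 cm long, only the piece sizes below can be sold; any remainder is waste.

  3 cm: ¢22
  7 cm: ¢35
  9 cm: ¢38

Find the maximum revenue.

Consider every possible first cut. f[k] is the best of p[i]+f[k−i] over all sellable i≤k.
f[1] = 0
f[2] = 0
f[3] = 22
f[4] = 22
f[5] = 22
f[6] = 44  (first piece 3, then f[3]=22)
f[7] = 44
f[8] = 44
f[9] = 66  (first piece 3, then f[6]=44)
f[10] = 66
f[11] = 66
One optimal cutting: pieces 3 + 3 + 3 with 2 cm of scrap → ¢66.

66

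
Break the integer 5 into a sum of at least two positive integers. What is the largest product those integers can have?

Let prod[k] be the best product for length k (with at least one cut). For each first piece i, the rest contributes max(k−i, prod[k−i]).
prod[2] = 1×max(1,0) = 1×1 = 1
prod[3] = 1×max(2,1) = 1×2 = 2
prod[4] = 2×max(2,1) = 2×2 = 4
prod[5] = 2×max(3,2) = 2×3 = 6
One optimal split: 3 + 2; product 3×2 = 6.

6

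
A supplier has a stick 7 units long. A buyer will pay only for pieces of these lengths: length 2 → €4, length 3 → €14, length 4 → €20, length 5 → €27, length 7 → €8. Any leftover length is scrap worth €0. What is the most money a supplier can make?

34

Consider every possible first cut. f[k] is the best of p[i]+f[k−i] over all sellable i≤k.
f[1] = 0
f[2] = 4
f[3] = max(4+0, 14+0) = 14
f[4] = max(4+4, 14+0, 20+0) = 20
f[5] = max(4+14, 14+4, 20+0, 27+0) = 27
f[6] = max(4+20, 14+14, 20+4, 27+0) = 28
f[7] = max(4+27, 14+20, 20+14, 27+4, 8+0) = 34
One optimal cutting: 4 + 3 → €34.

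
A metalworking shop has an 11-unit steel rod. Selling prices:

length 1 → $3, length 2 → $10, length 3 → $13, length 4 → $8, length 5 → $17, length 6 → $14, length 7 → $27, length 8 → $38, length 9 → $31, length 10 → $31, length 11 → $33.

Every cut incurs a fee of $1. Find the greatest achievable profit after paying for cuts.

50

Consider every possible first cut. r[k] is the best of p[i]+r[k−i] over all sellable i≤k, charging 1 whenever i<k.
r[1] = 3
r[2] = 10
r[3] = 13
r[4] = 19  (first piece 2, then r[2]=10)
r[5] = 22  (first piece 2, then r[3]=13)
r[6] = 28  (first piece 2, then r[4]=19)
r[7] = 31  (first piece 2, then r[5]=22)
r[8] = 38
r[9] = 40  (first piece 1, then r[8]=38)
r[10] = 47  (first piece 2, then r[8]=38)
r[11] = 50  (first piece 3, then r[8]=38)
One optimal plan: pieces 8 + 3 (1 cut) → $51 − $1 = $50.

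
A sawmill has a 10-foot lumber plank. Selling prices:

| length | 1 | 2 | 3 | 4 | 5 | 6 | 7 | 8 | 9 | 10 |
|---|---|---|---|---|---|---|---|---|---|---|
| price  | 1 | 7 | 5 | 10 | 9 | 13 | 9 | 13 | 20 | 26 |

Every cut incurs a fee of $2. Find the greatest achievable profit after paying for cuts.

Consider every possible first cut. net[k] is the best of p[i]+net[k−i] over all sellable i≤k, charging 2 whenever i<k.
net[1] = 1
net[2] = 7
net[3] = 6  (first piece 1, then net[2]=7)
net[4] = 12  (first piece 2, then net[2]=7)
net[5] = 11  (first piece 1, then net[4]=12)
net[6] = 17  (first piece 2, then net[4]=12)
net[7] = 16  (first piece 1, then net[6]=17)
net[8] = 22  (first piece 2, then net[6]=17)
net[9] = 21  (first piece 1, then net[8]=22)
net[10] = 27  (first piece 2, then net[8]=22)
One optimal plan: pieces 2 + 2 + 2 + 2 + 2 (4 cuts) → $35 − $8 = $27.

27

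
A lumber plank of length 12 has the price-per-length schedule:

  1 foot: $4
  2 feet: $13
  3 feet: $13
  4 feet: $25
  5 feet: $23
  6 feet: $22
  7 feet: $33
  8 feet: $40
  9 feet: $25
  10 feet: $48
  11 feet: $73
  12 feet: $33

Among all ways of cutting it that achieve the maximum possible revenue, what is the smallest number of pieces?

6

Let r[k] be the best obtainable value from length k. For each k, try every first piece i and keep the best of price[i] + r[k−i].
r[1] = 4
r[2] = max(4+4, 13+0) = 13
r[3] = max(4+13, 13+4, 13+0) = 17
r[4] = max(4+17, 13+13, 13+4, 25+0) = 26
r[5] = max(4+26, 13+17, 13+13, 25+4, 23+0) = 30
r[6] = max(4+30, 13+26, 13+17, 25+13, 23+4, 22+0) = 39
r[7] = max(4+39, 13+30, 13+26, …, 22+4, 33+0) = 43
r[8] = max(4+43, 13+39, 13+30, …, 33+4, 40+0) = 52
r[9] = max(4+52, 13+43, 13+39, …, 40+4, 25+0) = 56
r[10] = max(4+56, 13+52, 13+43, …, 25+4, 48+0) = 65
r[11] = max(4+65, 13+56, 13+52, …, 48+4, 73+0) = 73
r[12] = max(4+73, 13+65, 13+56, …, 73+4, 33+0) = 78
Maximum revenue is $78.
Now minimize piece count subject to staying optimal: for each k, pieces[k] = 1 + min over i with p[i]+r[k−i]=r[k] of pieces[k−i].
pieces[9] = 5
pieces[10] = 5
pieces[11] = 1
pieces[12] = 6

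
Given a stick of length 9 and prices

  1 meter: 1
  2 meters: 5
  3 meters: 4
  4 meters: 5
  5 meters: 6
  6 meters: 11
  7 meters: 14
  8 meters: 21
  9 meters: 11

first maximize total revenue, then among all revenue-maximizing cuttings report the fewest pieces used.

2

Let r[k] be the best obtainable value from length k. For each k, try every first piece i and keep the best of price[i] + r[k−i].
r[1] = 1
r[2] = max(1+1, 5+0) = 5
r[3] = max(1+5, 5+1, 4+0) = 6
r[4] = max(1+6, 5+5, 4+1, 5+0) = 10
r[5] = max(1+10, 5+6, 4+5, 5+1, 6+0) = 11
r[6] = max(1+11, 5+10, 4+6, 5+5, 6+1, 11+0) = 15
r[7] = max(1+15, 5+11, 4+10, …, 11+1, 14+0) = 16
r[8] = max(1+16, 5+15, 4+11, …, 14+1, 21+0) = 21
r[9] = max(1+21, 5+16, 4+15, …, 21+1, 11+0) = 22
Maximum revenue is 22.
Now minimize piece count subject to staying optimal: for each k, pieces[k] = 1 + min over i with p[i]+r[k−i]=r[k] of pieces[k−i].
pieces[6] = 3
pieces[7] = 4
pieces[8] = 1
pieces[9] = 2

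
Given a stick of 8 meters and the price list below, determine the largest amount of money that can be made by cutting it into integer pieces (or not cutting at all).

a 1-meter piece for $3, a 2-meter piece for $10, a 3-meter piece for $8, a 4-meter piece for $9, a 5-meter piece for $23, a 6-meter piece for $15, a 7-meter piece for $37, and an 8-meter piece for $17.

40

Consider every possible first cut. v[k] is the best of p[i]+v[k−i] over all sellable i≤k.
v[1] = 3
v[2] = 10
v[3] = 13  (first piece 1, then v[2]=10)
v[4] = 20  (first piece 2, then v[2]=10)
v[5] = 23  (first piece 1, then v[4]=20)
v[6] = 30  (first piece 2, then v[4]=20)
v[7] = 37
v[8] = 40  (first piece 1, then v[7]=37)
One optimal cutting: 7 + 1 → $37 + $3 = $40.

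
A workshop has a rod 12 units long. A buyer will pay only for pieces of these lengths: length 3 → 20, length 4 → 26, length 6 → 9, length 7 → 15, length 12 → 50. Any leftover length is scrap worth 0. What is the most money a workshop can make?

80

Consider every possible first cut. r[k] is the best of p[i]+r[k−i] over all sellable i≤k.
r[1] = 0
r[2] = 0
r[3] = 20
r[4] = 26
r[5] = 26
r[6] = 40  (first piece 3, then r[3]=20)
r[7] = 46  (first piece 3, then r[4]=26)
r[8] = 52  (first piece 4, then r[4]=26)
r[9] = 60  (first piece 3, then r[6]=40)
r[10] = 66  (first piece 3, then r[7]=46)
r[11] = 72  (first piece 3, then r[8]=52)
r[12] = 80  (first piece 3, then r[9]=60)
One optimal cutting: 3 + 3 + 3 + 3 → 80.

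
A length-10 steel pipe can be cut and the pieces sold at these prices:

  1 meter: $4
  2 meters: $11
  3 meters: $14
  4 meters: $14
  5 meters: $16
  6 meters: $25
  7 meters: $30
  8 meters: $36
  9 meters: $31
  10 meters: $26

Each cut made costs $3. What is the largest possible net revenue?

Consider every possible first cut. r[k] is the best of p[i]+r[k−i] over all sellable i≤k, charging 3 whenever i<k.
r[1] = 4
r[2] = max(4+4-3, 11+0) = 11
r[3] = max(4+11-3, 11+4-3, 14+0) = 14
r[4] = max(4+14-3, 11+11-3, 14+4-3, 14+0) = 19
r[5] = max(4+19-3, 11+14-3, 14+11-3, 14+4-3, 16+0) = 22
r[6] = max(4+22-3, 11+19-3, 14+14-3, 14+11-3, 16+4-3, 25+0) = 27
r[7] = max(4+27-3, 11+22-3, 14+19-3, …, 25+4-3, 30+0) = 30
r[8] = max(4+30-3, 11+27-3, 14+22-3, …, 30+4-3, 36+0) = 36
r[9] = max(4+36-3, 11+30-3, 14+27-3, …, 36+4-3, 31+0) = 38
r[10] = max(4+38-3, 11+36-3, 14+30-3, …, 31+4-3, 26+0) = 44
One optimal plan: pieces 8 + 2 (1 cut) → $47 − $3 = $44.

44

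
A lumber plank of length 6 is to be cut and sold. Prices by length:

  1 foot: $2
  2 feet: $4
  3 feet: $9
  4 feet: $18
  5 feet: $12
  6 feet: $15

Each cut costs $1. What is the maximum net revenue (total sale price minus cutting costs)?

Let v[k] be the best obtainable value from length k. For each k, try every first piece i and keep the best of price[i] + v[k−i] minus the 1 cut fee when i<k.
v[1] = 2
v[2] = max(2+2-1, 4+0) = 4
v[3] = max(2+4-1, 4+2-1, 9+0) = 9
v[4] = max(2+9-1, 4+4-1, 9+2-1, 18+0) = 18
v[5] = max(2+18-1, 4+9-1, 9+4-1, 18+2-1, 12+0) = 19
v[6] = max(2+19-1, 4+18-1, 9+9-1, 18+4-1, 12+2-1, 15+0) = 21
One optimal plan: pieces 4 + 2 (1 cut) → $22 − $1 = $21.

21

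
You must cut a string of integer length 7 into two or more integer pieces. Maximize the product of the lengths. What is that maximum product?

12

Let g[k] be the best product for length k (with at least one cut). For each first piece i, the rest contributes max(k−i, g[k−i]).
g[2] = 1·max(1,0) = 1·1 = 1
g[3] = 1·max(2,1) = 1·2 = 2
g[4] = 2·max(2,1) = 2·2 = 4
g[5] = 2·max(3,2) = 2·3 = 6
g[6] = 3·max(3,2) = 3·3 = 9
g[7] = 2·max(5,6) = 2·6 = 12
One optimal split: 3 + 2 + 2; product 3·2·2 = 12.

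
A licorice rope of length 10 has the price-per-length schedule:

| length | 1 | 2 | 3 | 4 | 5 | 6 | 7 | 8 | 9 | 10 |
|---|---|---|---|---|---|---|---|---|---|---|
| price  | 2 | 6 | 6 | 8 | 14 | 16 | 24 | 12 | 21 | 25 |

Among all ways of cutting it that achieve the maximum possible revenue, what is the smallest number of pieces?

3

Build r[k] bottom-up: r[k] = max over allowed piece i of (p[i] + r[k−i]).
r[1] = 2
r[2] = max(2+2, 6+0) = 6
r[3] = max(2+6, 6+2, 6+0) = 8
r[4] = max(2+8, 6+6, 6+2, 8+0) = 12
r[5] = max(2+12, 6+8, 6+6, 8+2, 14+0) = 14
r[6] = max(2+14, 6+12, 6+8, 8+6, 14+2, 16+0) = 18
r[7] = max(2+18, 6+14, 6+12, …, 16+2, 24+0) = 24
r[8] = max(2+24, 6+18, 6+14, …, 24+2, 12+0) = 26
r[9] = max(2+26, 6+24, 6+18, …, 12+2, 21+0) = 30
r[10] = max(2+30, 6+26, 6+24, …, 21+2, 25+0) = 32
Maximum revenue is ¢32.
Now minimize piece count subject to staying optimal: for each k, pieces[k] = 1 + min over i with p[i]+r[k−i]=r[k] of pieces[k−i].
pieces[7] = 1
pieces[8] = 2
pieces[9] = 2
pieces[10] = 3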